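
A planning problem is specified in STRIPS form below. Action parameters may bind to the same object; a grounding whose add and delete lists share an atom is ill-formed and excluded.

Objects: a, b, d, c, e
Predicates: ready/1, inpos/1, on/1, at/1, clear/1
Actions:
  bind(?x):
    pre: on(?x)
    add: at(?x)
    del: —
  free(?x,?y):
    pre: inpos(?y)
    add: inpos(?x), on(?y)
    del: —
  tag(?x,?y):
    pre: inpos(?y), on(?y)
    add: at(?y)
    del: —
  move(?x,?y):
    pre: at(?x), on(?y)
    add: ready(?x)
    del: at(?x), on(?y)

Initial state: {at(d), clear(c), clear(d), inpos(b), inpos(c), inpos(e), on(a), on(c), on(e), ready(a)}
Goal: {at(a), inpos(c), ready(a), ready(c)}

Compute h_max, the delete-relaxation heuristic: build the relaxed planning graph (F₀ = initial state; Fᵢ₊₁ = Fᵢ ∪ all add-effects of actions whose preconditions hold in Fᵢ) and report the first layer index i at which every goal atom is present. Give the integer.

2

F0 = init (10 atoms)
F1 = F0 ∪ {at(a), at(c), at(e), inpos(a), inpos(d), on(b), ready(d)}  (17 atoms)
F2 = F1 ∪ {at(b), on(d), ready(c), ready(e)}  (21 atoms)
goal ⊆ F2  ⇒  h_max = 2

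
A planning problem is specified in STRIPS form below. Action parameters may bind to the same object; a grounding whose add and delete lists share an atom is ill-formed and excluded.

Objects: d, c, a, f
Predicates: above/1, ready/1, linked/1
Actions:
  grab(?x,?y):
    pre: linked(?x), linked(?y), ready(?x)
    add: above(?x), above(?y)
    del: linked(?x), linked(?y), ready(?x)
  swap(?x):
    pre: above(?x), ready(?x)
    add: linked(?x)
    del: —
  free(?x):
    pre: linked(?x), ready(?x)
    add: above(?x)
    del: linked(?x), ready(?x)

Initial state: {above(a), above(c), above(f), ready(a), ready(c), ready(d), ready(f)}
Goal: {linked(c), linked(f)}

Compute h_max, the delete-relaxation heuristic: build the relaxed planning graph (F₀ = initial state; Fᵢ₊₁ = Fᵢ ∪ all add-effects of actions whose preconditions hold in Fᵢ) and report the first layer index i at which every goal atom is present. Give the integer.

F0 = init (7 atoms)
F1 = F0 ∪ {linked(a), linked(c), linked(f)}  (10 atoms)
goal ⊆ F1  ⇒  h_max = 1

1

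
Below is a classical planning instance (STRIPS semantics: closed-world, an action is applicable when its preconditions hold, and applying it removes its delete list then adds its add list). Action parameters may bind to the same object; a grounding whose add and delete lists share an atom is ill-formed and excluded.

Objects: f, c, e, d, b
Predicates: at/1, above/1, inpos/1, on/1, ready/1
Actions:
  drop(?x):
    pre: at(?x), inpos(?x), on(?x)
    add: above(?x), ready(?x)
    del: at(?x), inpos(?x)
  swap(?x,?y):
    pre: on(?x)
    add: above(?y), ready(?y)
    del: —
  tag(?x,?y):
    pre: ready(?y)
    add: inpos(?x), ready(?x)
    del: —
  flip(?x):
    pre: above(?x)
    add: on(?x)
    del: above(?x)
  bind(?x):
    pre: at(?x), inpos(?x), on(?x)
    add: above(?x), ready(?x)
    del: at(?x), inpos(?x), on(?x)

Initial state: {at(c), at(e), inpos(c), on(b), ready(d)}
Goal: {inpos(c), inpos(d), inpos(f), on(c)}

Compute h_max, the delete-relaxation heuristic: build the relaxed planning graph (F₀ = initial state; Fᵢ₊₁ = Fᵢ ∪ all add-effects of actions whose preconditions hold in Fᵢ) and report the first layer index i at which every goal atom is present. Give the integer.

2

F0 = init (5 atoms)
F1 = F0 ∪ {above(b), above(c), above(d), above(e), above(f), inpos(b), inpos(d), inpos(e), inpos(f), ready(b), ready(c), ready(e), ready(f)}  (18 atoms)
F2 = F1 ∪ {on(c), on(d), on(e), on(f)}  (22 atoms)
goal ⊆ F2  ⇒  h_max = 2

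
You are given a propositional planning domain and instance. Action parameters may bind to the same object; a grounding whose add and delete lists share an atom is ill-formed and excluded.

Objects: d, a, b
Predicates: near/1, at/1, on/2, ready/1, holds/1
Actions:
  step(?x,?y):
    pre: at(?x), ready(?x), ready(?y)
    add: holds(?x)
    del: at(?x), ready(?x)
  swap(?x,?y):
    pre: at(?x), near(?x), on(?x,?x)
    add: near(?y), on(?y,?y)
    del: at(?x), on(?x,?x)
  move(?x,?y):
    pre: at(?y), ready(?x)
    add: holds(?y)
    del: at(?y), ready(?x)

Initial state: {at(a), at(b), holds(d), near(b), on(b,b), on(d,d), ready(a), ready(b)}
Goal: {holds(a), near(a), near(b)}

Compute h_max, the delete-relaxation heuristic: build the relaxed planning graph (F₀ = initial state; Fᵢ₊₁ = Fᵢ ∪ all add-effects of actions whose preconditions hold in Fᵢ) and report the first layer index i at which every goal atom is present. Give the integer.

1

F0 = init (8 atoms)
F1 = F0 ∪ {holds(a), holds(b), near(a), near(d), on(a,a)}  (13 atoms)
goal ⊆ F1  ⇒  h_max = 1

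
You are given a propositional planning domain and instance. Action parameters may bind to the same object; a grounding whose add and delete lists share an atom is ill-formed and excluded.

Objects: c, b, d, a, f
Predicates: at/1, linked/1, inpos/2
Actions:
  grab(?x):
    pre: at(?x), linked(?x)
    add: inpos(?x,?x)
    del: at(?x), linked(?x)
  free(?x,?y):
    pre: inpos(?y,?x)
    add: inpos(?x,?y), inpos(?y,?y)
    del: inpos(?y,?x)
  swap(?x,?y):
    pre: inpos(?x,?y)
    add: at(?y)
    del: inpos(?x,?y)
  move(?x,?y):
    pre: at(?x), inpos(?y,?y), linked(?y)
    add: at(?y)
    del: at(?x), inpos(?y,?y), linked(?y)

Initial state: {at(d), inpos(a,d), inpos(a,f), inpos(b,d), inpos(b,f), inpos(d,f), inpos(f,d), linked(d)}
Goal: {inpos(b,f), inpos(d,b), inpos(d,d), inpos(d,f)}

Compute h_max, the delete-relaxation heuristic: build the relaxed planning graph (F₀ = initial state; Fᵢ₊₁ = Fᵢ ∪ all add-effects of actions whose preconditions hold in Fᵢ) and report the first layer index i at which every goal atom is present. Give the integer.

F0 = init (8 atoms)
F1 = F0 ∪ {at(f), inpos(a,a), inpos(b,b), inpos(d,a), inpos(d,b), inpos(d,d), inpos(f,a), inpos(f,b), inpos(f,f)}  (17 atoms)
goal ⊆ F1  ⇒  h_max = 1

1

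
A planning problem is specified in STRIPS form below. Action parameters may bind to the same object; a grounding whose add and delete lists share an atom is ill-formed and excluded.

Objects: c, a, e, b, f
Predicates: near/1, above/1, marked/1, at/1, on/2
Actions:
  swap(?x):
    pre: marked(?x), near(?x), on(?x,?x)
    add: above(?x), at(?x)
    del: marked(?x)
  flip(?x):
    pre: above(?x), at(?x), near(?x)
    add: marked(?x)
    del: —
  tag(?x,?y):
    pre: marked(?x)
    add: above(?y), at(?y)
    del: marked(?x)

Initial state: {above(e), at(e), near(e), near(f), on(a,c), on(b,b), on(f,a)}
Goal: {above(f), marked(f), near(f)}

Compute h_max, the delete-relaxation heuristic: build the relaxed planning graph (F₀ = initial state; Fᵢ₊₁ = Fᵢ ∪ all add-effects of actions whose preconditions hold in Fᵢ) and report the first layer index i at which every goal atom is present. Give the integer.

3

F0 = init (7 atoms)
F1 = F0 ∪ {marked(e)}  (8 atoms)
F2 = F1 ∪ {above(a), above(b), above(c), above(f), at(a), at(b), at(c), at(f)}  (16 atoms)
F3 = F2 ∪ {marked(f)}  (17 atoms)
goal ⊆ F3  ⇒  h_max = 3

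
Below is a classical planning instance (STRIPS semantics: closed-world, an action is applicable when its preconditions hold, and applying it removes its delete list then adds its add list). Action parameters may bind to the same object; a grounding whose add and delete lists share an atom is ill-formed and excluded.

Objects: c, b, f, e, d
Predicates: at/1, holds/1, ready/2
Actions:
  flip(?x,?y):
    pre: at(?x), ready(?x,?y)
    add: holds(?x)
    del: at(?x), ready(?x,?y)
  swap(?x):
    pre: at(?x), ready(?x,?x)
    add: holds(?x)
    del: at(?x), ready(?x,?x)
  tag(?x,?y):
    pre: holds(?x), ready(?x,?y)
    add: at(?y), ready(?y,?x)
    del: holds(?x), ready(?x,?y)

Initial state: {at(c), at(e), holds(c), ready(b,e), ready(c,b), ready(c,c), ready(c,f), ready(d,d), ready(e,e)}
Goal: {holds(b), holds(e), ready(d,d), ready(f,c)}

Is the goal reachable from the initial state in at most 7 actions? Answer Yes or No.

Yes

1. flip(e,e)  →  {at(c), holds(c), holds(e), ready(b,e), ready(c,b), ready(c,c), ready(c,f), ready(d,d)}
2. tag(c,b)  →  {at(b), at(c), holds(e), ready(b,c), ready(b,e), ready(c,c), ready(c,f), ready(d,d)}
3. flip(c,c)  →  {at(b), holds(c), holds(e), ready(b,c), ready(b,e), ready(c,f), ready(d,d)}
4. flip(b,c)  →  {holds(b), holds(c), holds(e), ready(b,e), ready(c,f), ready(d,d)}
5. tag(c,f)  →  {at(f), holds(b), holds(e), ready(b,e), ready(d,d), ready(f,c)}
optimal plan length = 5; 5 ≤ 7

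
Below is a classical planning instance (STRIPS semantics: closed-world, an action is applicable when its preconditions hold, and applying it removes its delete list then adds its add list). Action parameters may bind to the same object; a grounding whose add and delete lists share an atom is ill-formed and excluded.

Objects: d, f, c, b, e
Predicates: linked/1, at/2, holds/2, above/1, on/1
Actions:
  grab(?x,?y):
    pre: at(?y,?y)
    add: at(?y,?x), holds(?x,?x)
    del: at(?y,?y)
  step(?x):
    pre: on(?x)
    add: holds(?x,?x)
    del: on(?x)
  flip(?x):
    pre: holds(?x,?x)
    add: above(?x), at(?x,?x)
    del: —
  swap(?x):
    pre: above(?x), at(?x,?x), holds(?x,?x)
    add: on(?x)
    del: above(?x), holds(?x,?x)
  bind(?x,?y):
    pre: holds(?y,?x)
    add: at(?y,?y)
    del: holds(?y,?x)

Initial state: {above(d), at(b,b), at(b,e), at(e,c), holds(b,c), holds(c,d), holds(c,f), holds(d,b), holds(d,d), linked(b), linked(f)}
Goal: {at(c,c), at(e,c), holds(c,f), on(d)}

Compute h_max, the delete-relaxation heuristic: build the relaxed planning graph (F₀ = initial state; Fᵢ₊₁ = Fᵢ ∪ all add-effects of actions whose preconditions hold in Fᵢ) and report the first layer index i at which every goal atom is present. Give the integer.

2

F0 = init (11 atoms)
F1 = F0 ∪ {at(b,c), at(b,d), at(b,f), at(c,c), at(d,d), holds(c,c), holds(e,e), holds(f,f)}  (19 atoms)
F2 = F1 ∪ {above(c), above(e), above(f), at(c,b), at(c,d), at(c,e), at(c,f), at(d,b), at(d,c), at(d,e), at(d,f), at(e,e), at(f,f), holds(b,b), on(d)}  (34 atoms)
goal ⊆ F2  ⇒  h_max = 2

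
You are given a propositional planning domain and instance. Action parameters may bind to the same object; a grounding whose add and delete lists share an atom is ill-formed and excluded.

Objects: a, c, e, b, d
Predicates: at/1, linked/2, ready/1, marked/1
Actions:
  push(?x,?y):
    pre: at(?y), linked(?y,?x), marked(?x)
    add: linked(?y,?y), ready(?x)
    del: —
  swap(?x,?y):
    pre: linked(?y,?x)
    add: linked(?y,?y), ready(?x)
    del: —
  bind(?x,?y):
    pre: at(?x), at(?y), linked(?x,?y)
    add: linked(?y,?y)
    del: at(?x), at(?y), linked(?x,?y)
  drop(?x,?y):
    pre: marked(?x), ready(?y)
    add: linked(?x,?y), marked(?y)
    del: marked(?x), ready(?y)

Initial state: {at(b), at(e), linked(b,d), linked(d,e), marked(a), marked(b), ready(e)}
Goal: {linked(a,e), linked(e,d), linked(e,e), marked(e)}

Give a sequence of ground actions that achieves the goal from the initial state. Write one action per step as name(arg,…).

swap(d,b); drop(a,e); swap(e,a); drop(e,d); push(d,e); drop(b,e)

1. swap(d,b)  →  {at(b), at(e), linked(b,b), linked(b,d), linked(d,e), marked(a), marked(b), ready(d), ready(e)}
2. drop(a,e)  →  {at(b), at(e), linked(a,e), linked(b,b), linked(b,d), linked(d,e), marked(b), marked(e), ready(d)}
3. swap(e,a)  →  {at(b), at(e), linked(a,a), linked(a,e), linked(b,b), linked(b,d), linked(d,e), marked(b), marked(e), ready(d), ready(e)}
4. drop(e,d)  →  {at(b), at(e), linked(a,a), linked(a,e), linked(b,b), linked(b,d), linked(d,e), linked(e,d), marked(b), marked(d), ready(e)}
5. push(d,e)  →  {at(b), at(e), linked(a,a), linked(a,e), linked(b,b), linked(b,d), linked(d,e), linked(e,d), linked(e,e), marked(b), marked(d), ready(d), ready(e)}
6. drop(b,e)  →  {at(b), at(e), linked(a,a), linked(a,e), linked(b,b), linked(b,d), linked(b,e), linked(d,e), linked(e,d), linked(e,e), marked(d), marked(e), ready(d)}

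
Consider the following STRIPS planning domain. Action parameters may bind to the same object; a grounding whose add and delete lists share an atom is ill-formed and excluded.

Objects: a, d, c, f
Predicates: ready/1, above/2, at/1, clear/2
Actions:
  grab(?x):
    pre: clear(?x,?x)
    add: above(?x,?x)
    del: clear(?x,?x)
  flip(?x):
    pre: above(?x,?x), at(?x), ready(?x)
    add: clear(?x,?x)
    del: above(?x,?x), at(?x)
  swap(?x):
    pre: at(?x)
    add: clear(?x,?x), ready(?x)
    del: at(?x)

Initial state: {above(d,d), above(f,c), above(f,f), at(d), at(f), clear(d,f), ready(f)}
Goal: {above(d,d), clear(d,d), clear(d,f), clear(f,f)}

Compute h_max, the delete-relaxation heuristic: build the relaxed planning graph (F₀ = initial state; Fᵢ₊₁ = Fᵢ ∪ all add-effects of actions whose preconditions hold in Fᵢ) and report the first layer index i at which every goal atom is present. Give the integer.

1

F0 = init (7 atoms)
F1 = F0 ∪ {clear(d,d), clear(f,f), ready(d)}  (10 atoms)
goal ⊆ F1  ⇒  h_max = 1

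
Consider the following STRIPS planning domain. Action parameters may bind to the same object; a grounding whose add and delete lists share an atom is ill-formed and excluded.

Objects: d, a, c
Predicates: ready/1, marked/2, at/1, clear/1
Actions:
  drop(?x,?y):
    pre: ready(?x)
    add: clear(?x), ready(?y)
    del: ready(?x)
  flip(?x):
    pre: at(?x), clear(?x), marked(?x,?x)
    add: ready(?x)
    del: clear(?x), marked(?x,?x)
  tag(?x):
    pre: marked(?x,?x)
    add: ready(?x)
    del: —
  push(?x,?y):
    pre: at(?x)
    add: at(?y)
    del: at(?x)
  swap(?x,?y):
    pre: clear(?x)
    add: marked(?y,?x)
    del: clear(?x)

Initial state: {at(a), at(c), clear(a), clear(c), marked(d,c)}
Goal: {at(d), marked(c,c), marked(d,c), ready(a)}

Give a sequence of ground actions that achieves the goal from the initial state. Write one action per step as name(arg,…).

1. push(a,d)  →  {at(c), at(d), clear(a), clear(c), marked(d,c)}
2. swap(a,a)  →  {at(c), at(d), clear(c), marked(a,a), marked(d,c)}
3. tag(a)  →  {at(c), at(d), clear(c), marked(a,a), marked(d,c), ready(a)}
4. swap(c,c)  →  {at(c), at(d), marked(a,a), marked(c,c), marked(d,c), ready(a)}

push(a,d); swap(a,a); tag(a); swap(c,c)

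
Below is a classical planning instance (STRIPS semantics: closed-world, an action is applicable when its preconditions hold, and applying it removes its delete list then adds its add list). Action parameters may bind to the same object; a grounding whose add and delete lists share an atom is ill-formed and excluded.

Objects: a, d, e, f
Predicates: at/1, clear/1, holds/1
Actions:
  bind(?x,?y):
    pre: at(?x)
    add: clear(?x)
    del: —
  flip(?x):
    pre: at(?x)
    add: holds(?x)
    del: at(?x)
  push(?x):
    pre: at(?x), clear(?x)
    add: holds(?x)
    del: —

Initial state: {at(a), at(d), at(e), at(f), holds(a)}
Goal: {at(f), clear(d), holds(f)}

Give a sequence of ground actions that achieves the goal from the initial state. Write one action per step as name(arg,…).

1. bind(d,a)  →  {at(a), at(d), at(e), at(f), clear(d), holds(a)}
2. bind(f,a)  →  {at(a), at(d), at(e), at(f), clear(d), clear(f), holds(a)}
3. push(f)  →  {at(a), at(d), at(e), at(f), clear(d), clear(f), holds(a), holds(f)}

bind(d,a); bind(f,a); push(f)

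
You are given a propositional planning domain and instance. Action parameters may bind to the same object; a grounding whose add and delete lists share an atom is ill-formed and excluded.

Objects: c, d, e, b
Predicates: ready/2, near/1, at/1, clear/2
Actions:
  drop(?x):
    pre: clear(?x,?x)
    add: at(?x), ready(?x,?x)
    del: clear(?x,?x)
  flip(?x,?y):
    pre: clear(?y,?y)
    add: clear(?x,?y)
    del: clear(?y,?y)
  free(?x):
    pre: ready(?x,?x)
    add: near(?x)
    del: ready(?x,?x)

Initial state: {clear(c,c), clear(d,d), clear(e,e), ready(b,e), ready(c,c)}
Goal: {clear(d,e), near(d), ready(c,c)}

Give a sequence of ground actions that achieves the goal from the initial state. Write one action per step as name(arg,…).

drop(d); flip(d,e); free(d)

1. drop(d)  →  {at(d), clear(c,c), clear(e,e), ready(b,e), ready(c,c), ready(d,d)}
2. flip(d,e)  →  {at(d), clear(c,c), clear(d,e), ready(b,e), ready(c,c), ready(d,d)}
3. free(d)  →  {at(d), clear(c,c), clear(d,e), near(d), ready(b,e), ready(c,c)}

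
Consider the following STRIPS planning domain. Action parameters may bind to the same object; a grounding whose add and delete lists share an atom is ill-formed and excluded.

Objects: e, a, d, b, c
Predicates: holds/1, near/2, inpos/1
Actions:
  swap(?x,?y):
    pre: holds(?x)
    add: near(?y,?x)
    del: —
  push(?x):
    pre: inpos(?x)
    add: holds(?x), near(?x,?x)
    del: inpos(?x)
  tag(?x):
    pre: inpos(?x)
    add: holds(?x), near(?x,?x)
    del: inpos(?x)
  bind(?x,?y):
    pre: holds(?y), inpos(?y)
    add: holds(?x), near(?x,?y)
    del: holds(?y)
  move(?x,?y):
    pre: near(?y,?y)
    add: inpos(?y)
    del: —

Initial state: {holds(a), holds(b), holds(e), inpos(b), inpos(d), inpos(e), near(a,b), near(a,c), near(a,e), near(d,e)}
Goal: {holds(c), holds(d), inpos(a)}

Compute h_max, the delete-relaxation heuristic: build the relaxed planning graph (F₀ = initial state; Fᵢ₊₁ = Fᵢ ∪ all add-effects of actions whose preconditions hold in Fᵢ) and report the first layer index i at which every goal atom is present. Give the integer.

2

F0 = init (10 atoms)
F1 = F0 ∪ {holds(c), holds(d), near(a,a), near(b,a), near(b,b), near(b,e), near(c,a), near(c,b), near(c,e), near(d,a), near(d,b), near(d,d), near(e,a), near(e,b), near(e,e)}  (25 atoms)
F2 = F1 ∪ {inpos(a), near(a,d), near(b,c), near(b,d), near(c,c), near(c,d), near(d,c), near(e,c), near(e,d)}  (34 atoms)
goal ⊆ F2  ⇒  h_max = 2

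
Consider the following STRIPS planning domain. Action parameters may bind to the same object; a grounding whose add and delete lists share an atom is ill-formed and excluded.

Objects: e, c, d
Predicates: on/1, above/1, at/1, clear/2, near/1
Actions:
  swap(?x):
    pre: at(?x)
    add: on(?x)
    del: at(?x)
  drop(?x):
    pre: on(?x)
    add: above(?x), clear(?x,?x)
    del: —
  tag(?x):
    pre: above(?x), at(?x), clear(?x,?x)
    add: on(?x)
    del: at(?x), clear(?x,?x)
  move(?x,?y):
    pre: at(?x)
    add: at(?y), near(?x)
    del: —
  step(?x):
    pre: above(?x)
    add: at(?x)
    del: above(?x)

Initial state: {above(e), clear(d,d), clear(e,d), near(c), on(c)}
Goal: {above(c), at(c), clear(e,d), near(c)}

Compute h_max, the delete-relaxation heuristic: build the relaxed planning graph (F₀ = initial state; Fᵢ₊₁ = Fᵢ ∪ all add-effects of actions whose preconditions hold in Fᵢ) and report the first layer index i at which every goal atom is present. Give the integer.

F0 = init (5 atoms)
F1 = F0 ∪ {above(c), at(e), clear(c,c)}  (8 atoms)
F2 = F1 ∪ {at(c), at(d), near(e), on(e)}  (12 atoms)
goal ⊆ F2  ⇒  h_max = 2

2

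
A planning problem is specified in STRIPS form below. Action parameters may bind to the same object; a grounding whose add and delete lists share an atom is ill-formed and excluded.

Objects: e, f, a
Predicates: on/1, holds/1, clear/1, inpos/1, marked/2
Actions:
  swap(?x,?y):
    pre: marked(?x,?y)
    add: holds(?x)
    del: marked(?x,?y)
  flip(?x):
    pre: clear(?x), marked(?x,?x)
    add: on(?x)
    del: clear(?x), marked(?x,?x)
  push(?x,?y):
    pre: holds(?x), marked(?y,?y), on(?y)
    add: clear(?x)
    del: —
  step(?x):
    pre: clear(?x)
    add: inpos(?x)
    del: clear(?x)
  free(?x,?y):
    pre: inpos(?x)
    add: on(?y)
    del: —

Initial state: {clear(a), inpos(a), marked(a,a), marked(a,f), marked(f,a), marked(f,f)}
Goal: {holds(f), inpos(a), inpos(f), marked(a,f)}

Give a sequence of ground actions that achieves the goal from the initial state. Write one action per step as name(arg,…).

1. swap(f,f)  →  {clear(a), holds(f), inpos(a), marked(a,a), marked(a,f), marked(f,a)}
2. free(a,a)  →  {clear(a), holds(f), inpos(a), marked(a,a), marked(a,f), marked(f,a), on(a)}
3. push(f,a)  →  {clear(a), clear(f), holds(f), inpos(a), marked(a,a), marked(a,f), marked(f,a), on(a)}
4. step(f)  →  {clear(a), holds(f), inpos(a), inpos(f), marked(a,a), marked(a,f), marked(f,a), on(a)}

swap(f,f); free(a,a); push(f,a); step(f)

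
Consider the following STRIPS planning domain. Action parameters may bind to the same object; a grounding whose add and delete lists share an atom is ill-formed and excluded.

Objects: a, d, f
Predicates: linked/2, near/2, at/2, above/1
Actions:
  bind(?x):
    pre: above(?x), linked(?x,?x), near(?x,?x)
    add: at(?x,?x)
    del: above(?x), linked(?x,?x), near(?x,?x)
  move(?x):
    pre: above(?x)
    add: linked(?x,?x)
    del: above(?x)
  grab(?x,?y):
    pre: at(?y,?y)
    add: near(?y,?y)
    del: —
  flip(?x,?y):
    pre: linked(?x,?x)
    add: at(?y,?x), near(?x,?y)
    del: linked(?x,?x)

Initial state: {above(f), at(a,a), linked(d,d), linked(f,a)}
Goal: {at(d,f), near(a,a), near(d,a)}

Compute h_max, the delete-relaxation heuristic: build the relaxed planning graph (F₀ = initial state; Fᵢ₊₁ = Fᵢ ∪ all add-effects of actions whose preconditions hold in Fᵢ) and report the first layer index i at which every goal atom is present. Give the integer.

2

F0 = init (4 atoms)
F1 = F0 ∪ {at(a,d), at(d,d), at(f,d), linked(f,f), near(a,a), near(d,a), near(d,d), near(d,f)}  (12 atoms)
F2 = F1 ∪ {at(a,f), at(d,f), at(f,f), near(f,a), near(f,d), near(f,f)}  (18 atoms)
goal ⊆ F2  ⇒  h_max = 2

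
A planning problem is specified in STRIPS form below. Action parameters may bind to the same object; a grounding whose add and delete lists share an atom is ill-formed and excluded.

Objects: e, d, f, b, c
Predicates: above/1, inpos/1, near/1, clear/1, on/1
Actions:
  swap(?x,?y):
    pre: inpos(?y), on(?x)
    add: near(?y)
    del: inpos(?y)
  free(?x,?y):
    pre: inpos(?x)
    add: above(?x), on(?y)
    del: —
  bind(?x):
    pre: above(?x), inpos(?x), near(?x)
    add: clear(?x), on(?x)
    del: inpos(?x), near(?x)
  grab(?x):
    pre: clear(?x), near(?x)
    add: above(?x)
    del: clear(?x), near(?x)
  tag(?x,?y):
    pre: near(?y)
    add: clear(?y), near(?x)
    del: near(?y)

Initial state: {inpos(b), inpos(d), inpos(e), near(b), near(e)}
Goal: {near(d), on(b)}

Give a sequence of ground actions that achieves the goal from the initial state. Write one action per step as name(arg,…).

1. free(e,b)  →  {above(e), inpos(b), inpos(d), inpos(e), near(b), near(e), on(b)}
2. swap(b,d)  →  {above(e), inpos(b), inpos(e), near(b), near(d), near(e), on(b)}

free(e,b); swap(b,d)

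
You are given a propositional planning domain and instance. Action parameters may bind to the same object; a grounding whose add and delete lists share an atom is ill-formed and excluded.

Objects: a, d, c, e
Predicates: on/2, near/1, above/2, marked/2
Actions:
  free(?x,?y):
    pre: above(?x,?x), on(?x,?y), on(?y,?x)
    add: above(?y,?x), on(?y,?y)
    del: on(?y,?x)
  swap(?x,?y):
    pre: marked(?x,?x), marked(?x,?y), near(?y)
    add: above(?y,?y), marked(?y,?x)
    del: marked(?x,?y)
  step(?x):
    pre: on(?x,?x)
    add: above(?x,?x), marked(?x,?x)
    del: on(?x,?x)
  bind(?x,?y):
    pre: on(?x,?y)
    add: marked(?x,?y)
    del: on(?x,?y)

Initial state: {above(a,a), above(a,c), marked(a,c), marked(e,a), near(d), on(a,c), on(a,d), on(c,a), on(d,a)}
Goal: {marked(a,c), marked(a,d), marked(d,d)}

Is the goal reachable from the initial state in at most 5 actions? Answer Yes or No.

1. free(a,d)  →  {above(a,a), above(a,c), above(d,a), marked(a,c), marked(e,a), near(d), on(a,c), on(a,d), on(c,a), on(d,d)}
2. step(d)  →  {above(a,a), above(a,c), above(d,a), above(d,d), marked(a,c), marked(d,d), marked(e,a), near(d), on(a,c), on(a,d), on(c,a)}
3. bind(a,d)  →  {above(a,a), above(a,c), above(d,a), above(d,d), marked(a,c), marked(a,d), marked(d,d), marked(e,a), near(d), on(a,c), on(c,a)}
optimal plan length = 3; 3 ≤ 5

Yes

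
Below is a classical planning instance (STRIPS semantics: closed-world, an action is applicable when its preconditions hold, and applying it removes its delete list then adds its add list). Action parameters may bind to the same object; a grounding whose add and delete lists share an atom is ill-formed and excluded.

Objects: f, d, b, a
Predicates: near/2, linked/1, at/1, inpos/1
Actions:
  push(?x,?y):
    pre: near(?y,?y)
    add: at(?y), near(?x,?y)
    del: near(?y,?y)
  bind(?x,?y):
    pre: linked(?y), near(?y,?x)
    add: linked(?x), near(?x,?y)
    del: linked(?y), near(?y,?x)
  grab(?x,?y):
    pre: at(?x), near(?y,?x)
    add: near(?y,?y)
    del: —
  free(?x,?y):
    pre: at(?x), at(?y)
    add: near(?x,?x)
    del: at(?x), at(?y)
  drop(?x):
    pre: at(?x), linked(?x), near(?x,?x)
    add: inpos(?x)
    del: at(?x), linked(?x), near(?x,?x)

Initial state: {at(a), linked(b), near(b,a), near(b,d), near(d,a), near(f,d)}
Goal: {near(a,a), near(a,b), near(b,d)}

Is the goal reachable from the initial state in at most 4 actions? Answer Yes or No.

Yes

1. bind(a,b)  →  {at(a), linked(a), near(a,b), near(b,d), near(d,a), near(f,d)}
2. free(a,a)  →  {linked(a), near(a,a), near(a,b), near(b,d), near(d,a), near(f,d)}
optimal plan length = 2; 2 ≤ 4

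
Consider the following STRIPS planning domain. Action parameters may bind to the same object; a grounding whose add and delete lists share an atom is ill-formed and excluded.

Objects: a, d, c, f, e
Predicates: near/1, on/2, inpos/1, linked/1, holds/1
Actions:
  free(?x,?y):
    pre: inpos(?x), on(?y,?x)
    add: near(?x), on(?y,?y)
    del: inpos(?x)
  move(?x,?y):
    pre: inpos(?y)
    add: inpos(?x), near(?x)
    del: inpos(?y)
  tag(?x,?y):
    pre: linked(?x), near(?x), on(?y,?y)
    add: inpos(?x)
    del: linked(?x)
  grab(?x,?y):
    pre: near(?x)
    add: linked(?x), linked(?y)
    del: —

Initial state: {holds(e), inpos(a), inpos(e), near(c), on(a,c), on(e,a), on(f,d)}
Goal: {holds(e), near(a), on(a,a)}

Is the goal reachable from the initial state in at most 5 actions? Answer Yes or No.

Yes

1. free(a,e)  →  {holds(e), inpos(e), near(a), near(c), on(a,c), on(e,a), on(e,e), on(f,d)}
2. move(c,e)  →  {holds(e), inpos(c), near(a), near(c), on(a,c), on(e,a), on(e,e), on(f,d)}
3. free(c,a)  →  {holds(e), near(a), near(c), on(a,a), on(a,c), on(e,a), on(e,e), on(f,d)}
optimal plan length = 3; 3 ≤ 5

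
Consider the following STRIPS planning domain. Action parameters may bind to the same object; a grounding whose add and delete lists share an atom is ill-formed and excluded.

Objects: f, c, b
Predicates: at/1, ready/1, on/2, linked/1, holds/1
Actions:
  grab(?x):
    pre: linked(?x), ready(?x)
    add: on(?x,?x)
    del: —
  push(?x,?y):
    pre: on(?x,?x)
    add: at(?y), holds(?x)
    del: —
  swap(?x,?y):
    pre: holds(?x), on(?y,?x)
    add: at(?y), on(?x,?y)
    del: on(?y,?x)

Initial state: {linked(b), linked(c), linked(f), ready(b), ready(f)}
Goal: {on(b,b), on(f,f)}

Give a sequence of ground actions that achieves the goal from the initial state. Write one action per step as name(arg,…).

grab(f); grab(b)

1. grab(f)  →  {linked(b), linked(c), linked(f), on(f,f), ready(b), ready(f)}
2. grab(b)  →  {linked(b), linked(c), linked(f), on(b,b), on(f,f), ready(b), ready(f)}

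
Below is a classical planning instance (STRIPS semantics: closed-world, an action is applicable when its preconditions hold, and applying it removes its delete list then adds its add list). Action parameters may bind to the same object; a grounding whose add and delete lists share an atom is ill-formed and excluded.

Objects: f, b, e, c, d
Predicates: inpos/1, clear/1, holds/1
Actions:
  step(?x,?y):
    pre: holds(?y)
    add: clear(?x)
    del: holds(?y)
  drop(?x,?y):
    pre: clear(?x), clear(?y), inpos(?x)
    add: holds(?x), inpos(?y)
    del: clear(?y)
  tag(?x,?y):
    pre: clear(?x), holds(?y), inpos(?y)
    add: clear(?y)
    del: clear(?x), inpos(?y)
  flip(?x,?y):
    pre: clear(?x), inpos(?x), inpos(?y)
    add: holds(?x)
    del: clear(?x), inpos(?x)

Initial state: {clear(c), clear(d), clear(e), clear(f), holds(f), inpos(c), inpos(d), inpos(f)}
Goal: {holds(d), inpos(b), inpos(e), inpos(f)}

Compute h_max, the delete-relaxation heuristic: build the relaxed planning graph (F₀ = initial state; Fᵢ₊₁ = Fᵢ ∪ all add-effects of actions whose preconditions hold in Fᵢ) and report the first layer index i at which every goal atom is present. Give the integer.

F0 = init (8 atoms)
F1 = F0 ∪ {clear(b), holds(c), holds(d), inpos(e)}  (12 atoms)
F2 = F1 ∪ {holds(e), inpos(b)}  (14 atoms)
goal ⊆ F2  ⇒  h_max = 2

2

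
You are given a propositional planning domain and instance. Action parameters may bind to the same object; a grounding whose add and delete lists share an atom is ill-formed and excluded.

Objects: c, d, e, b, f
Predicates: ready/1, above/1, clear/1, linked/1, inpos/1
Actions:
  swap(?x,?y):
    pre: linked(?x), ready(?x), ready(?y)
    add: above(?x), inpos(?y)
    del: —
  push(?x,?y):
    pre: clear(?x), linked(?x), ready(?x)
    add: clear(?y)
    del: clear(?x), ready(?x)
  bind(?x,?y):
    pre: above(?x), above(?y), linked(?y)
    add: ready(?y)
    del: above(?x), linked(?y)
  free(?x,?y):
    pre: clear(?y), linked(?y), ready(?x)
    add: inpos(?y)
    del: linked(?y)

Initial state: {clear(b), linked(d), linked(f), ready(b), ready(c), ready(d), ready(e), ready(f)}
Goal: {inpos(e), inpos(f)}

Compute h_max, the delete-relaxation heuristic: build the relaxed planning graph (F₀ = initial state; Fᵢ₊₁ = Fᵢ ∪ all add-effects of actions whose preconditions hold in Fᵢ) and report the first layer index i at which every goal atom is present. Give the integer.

1

F0 = init (8 atoms)
F1 = F0 ∪ {above(d), above(f), inpos(b), inpos(c), inpos(d), inpos(e), inpos(f)}  (15 atoms)
goal ⊆ F1  ⇒  h_max = 1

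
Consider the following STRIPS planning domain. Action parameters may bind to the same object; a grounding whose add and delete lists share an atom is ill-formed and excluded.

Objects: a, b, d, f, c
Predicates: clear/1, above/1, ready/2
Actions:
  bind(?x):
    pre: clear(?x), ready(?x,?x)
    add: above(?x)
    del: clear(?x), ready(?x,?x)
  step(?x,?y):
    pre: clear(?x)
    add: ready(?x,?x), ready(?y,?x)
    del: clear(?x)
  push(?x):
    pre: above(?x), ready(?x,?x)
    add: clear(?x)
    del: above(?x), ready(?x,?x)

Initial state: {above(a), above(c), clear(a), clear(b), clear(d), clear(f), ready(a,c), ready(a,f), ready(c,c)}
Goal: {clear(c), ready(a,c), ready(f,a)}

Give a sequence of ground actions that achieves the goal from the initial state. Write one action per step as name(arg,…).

step(a,f); push(c)

1. step(a,f)  →  {above(a), above(c), clear(b), clear(d), clear(f), ready(a,a), ready(a,c), ready(a,f), ready(c,c), ready(f,a)}
2. push(c)  →  {above(a), clear(b), clear(c), clear(d), clear(f), ready(a,a), ready(a,c), ready(a,f), ready(f,a)}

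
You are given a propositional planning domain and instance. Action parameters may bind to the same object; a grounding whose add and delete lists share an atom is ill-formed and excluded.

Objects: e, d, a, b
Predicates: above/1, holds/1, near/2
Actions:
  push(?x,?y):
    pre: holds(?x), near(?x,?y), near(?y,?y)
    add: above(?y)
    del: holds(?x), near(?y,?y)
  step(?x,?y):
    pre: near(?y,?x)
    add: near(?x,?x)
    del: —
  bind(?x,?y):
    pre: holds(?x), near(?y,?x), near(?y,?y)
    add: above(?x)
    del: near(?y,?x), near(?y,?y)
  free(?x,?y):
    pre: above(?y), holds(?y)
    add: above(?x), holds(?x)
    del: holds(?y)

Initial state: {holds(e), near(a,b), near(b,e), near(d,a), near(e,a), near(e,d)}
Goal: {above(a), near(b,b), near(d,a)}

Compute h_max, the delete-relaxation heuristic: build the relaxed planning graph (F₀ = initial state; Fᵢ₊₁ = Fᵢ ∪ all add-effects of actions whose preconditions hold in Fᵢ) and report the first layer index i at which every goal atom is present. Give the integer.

F0 = init (6 atoms)
F1 = F0 ∪ {near(a,a), near(b,b), near(d,d), near(e,e)}  (10 atoms)
F2 = F1 ∪ {above(a), above(d), above(e)}  (13 atoms)
goal ⊆ F2  ⇒  h_max = 2

2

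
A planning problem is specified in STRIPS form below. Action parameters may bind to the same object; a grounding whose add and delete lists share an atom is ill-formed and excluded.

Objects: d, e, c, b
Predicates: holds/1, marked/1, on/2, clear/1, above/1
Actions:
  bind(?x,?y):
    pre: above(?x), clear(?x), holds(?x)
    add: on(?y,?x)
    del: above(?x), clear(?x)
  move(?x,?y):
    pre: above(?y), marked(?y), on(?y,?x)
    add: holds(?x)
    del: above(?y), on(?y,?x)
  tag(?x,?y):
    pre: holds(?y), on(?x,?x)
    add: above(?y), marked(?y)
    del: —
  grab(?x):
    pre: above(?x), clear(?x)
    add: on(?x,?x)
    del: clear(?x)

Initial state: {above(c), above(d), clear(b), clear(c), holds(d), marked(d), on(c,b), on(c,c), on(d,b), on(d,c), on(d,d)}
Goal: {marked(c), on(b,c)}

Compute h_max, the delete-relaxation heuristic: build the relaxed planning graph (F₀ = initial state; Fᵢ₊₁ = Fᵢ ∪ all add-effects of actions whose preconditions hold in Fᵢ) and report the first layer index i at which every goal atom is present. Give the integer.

2

F0 = init (11 atoms)
F1 = F0 ∪ {holds(b), holds(c)}  (13 atoms)
F2 = F1 ∪ {above(b), marked(b), marked(c), on(b,c), on(e,c)}  (18 atoms)
goal ⊆ F2  ⇒  h_max = 2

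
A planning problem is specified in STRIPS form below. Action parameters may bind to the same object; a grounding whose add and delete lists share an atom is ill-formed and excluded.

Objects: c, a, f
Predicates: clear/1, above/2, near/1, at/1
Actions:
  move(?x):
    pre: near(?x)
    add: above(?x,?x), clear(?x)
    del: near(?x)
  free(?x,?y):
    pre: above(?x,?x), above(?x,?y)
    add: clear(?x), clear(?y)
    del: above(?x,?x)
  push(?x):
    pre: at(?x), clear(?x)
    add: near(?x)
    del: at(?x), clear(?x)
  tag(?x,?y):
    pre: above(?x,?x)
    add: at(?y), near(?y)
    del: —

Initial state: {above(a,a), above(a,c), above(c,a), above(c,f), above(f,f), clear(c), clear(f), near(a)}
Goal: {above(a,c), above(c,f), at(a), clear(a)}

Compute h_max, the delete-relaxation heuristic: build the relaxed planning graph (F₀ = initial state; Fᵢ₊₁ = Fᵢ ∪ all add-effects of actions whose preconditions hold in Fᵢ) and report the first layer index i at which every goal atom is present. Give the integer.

F0 = init (8 atoms)
F1 = F0 ∪ {at(a), at(c), at(f), clear(a), near(c), near(f)}  (14 atoms)
goal ⊆ F1  ⇒  h_max = 1

1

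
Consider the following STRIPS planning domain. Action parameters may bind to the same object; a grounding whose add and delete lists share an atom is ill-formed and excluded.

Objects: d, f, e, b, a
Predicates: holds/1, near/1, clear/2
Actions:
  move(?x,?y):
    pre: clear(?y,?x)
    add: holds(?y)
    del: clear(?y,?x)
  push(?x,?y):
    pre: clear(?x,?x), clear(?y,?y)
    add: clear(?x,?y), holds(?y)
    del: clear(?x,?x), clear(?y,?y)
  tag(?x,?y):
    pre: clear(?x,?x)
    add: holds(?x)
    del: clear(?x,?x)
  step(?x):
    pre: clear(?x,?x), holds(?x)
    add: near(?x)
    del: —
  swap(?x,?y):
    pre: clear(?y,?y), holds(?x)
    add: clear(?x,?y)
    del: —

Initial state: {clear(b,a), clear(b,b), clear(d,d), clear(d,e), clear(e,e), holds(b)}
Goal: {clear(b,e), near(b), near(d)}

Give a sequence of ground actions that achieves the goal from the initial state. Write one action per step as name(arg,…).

1. move(e,d)  →  {clear(b,a), clear(b,b), clear(d,d), clear(e,e), holds(b), holds(d)}
2. step(d)  →  {clear(b,a), clear(b,b), clear(d,d), clear(e,e), holds(b), holds(d), near(d)}
3. step(b)  →  {clear(b,a), clear(b,b), clear(d,d), clear(e,e), holds(b), holds(d), near(b), near(d)}
4. push(b,e)  →  {clear(b,a), clear(b,e), clear(d,d), holds(b), holds(d), holds(e), near(b), near(d)}

move(e,d); step(d); step(b); push(b,e)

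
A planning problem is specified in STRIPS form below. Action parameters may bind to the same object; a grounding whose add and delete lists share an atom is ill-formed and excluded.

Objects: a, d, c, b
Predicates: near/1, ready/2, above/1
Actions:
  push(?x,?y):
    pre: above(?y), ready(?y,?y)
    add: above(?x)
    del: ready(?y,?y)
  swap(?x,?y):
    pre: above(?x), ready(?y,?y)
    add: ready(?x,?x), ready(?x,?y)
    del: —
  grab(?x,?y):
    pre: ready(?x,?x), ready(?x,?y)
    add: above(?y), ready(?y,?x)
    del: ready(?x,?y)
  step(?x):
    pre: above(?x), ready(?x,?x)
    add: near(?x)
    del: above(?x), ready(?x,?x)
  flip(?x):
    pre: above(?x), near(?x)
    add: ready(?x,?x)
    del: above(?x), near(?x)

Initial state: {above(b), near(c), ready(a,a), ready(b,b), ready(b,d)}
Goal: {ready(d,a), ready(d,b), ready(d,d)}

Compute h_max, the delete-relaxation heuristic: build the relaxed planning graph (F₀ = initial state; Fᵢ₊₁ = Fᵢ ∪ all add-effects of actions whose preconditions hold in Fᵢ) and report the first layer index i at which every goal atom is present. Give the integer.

F0 = init (5 atoms)
F1 = F0 ∪ {above(a), above(c), above(d), near(b), ready(b,a), ready(d,b)}  (11 atoms)
F2 = F1 ∪ {near(a), ready(a,b), ready(c,a), ready(c,b), ready(c,c), ready(d,a), ready(d,d)}  (18 atoms)
goal ⊆ F2  ⇒  h_max = 2

2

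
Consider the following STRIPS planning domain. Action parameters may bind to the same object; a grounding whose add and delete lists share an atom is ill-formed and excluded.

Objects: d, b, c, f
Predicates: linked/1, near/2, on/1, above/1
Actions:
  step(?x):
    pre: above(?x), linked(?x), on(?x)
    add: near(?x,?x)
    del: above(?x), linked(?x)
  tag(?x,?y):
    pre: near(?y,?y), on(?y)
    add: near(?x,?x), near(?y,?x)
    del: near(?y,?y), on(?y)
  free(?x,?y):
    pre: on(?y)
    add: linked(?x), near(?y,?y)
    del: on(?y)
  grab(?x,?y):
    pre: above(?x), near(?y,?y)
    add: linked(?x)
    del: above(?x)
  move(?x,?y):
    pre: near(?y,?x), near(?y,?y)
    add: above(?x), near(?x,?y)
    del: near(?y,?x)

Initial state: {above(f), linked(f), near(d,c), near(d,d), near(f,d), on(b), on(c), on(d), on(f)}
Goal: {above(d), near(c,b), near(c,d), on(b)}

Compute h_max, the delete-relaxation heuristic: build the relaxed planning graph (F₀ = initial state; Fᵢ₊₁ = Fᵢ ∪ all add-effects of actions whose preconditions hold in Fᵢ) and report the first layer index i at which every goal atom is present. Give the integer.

2

F0 = init (9 atoms)
F1 = F0 ∪ {above(c), linked(b), linked(c), linked(d), near(b,b), near(c,c), near(c,d), near(d,b), near(d,f), near(f,f)}  (19 atoms)
F2 = F1 ∪ {above(b), above(d), near(b,c), near(b,d), near(b,f), near(c,b), near(c,f), near(f,b), near(f,c)}  (28 atoms)
goal ⊆ F2  ⇒  h_max = 2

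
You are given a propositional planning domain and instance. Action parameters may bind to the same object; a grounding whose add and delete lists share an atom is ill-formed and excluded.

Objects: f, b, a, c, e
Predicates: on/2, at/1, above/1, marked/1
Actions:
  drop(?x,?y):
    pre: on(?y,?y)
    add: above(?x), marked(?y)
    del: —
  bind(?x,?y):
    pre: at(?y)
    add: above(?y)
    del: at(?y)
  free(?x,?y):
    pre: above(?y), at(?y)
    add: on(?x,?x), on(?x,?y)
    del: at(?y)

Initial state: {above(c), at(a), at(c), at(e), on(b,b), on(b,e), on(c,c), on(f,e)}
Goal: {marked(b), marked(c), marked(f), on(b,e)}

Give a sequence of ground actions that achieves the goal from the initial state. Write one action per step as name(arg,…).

1. drop(f,b)  →  {above(c), above(f), at(a), at(c), at(e), marked(b), on(b,b), on(b,e), on(c,c), on(f,e)}
2. drop(f,c)  →  {above(c), above(f), at(a), at(c), at(e), marked(b), marked(c), on(b,b), on(b,e), on(c,c), on(f,e)}
3. free(f,c)  →  {above(c), above(f), at(a), at(e), marked(b), marked(c), on(b,b), on(b,e), on(c,c), on(f,c), on(f,e), on(f,f)}
4. drop(f,f)  →  {above(c), above(f), at(a), at(e), marked(b), marked(c), marked(f), on(b,b), on(b,e), on(c,c), on(f,c), on(f,e), on(f,f)}

drop(f,b); drop(f,c); free(f,c); drop(f,f)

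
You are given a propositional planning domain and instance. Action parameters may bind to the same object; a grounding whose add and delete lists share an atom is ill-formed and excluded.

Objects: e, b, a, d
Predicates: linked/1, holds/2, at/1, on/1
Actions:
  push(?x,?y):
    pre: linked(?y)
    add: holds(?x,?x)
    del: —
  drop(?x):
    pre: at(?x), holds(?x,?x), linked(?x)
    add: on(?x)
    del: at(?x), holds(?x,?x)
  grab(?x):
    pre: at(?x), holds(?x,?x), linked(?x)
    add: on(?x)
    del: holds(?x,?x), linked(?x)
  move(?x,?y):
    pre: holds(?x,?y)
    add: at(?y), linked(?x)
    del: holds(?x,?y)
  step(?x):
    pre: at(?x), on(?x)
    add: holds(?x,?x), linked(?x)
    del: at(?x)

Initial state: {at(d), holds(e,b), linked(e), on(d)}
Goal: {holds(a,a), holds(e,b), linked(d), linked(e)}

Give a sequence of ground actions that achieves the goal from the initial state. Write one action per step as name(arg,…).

push(a,e); step(d)

1. push(a,e)  →  {at(d), holds(a,a), holds(e,b), linked(e), on(d)}
2. step(d)  →  {holds(a,a), holds(d,d), holds(e,b), linked(d), linked(e), on(d)}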